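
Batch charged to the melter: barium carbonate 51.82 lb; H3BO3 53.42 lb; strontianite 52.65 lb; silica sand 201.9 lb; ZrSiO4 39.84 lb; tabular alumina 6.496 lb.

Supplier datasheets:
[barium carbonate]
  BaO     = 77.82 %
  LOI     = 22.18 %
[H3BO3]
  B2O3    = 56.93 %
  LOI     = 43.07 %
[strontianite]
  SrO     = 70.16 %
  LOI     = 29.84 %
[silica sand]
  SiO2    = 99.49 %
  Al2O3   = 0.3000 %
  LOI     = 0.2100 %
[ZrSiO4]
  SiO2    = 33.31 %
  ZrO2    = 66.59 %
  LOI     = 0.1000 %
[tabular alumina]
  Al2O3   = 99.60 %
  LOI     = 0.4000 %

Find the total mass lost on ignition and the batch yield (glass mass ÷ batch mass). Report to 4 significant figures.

The working math holds full precision through the solve; the intermediate values are printed, rounded to 4 significant figures, in the working. Each reported result sees exactly one rounding; all derived quantities (the totals, ignition loss, the six compositions, glass mass, the yield) are rebuilt from the batch weights on 355.4 lb of glass in full float precision as set out in the question or the answer.
Each material's LOI contribution:
  barium carbonate: 51.82 × 0.2218 = 11.49 lb
  H3BO3: 53.42 × 0.4307 = 23.01 lb
  strontianite: 52.65 × 0.2984 = 15.71 lb
  silica sand: 201.9 × 0.002100 = 0.4240 lb
  ZrSiO4: 39.84 × 0.001000 = 0.03984 lb
  tabular alumina: 6.496 × 0.004000 = 0.02598 lb
Total LOI = 50.70 lb
Glass = batch − LOI = 406.1 − 50.70 = 355.4 lb

LOI loss = 50.70 lb; glass = 355.4 lb; yield = 87.52%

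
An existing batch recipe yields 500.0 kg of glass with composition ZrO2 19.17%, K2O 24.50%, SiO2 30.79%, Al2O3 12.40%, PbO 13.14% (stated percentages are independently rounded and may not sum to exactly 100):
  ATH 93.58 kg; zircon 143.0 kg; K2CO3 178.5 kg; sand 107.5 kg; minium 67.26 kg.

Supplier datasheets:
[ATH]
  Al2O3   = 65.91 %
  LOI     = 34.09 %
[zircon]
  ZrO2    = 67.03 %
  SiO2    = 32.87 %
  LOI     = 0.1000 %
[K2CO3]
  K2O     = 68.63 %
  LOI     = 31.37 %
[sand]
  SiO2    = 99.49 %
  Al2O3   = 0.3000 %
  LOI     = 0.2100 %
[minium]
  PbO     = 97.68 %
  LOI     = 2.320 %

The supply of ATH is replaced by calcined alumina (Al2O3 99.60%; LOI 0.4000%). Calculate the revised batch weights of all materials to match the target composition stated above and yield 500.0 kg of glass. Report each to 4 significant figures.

Revised batch per 500.0 kg glass:
  calcined alumina: 61.93 kg
  zircon: 143.0 kg
  K2CO3: 178.5 kg
  sand: 107.5 kg
  minium: 67.26 kg
Total batch = 558.2 kg; LOI loss = 58.17 kg

In-progress results are printed rounded to 4 significant figures in the working; full precision is maintained from first step to last; a single rounding yields every reported result; the derived quantities (ignition loss, yield, glass mass, totals, the five compositions) are re-derived from the weighed amounts per 500.0 kg of glass at full precision, exactly as shown in the question or the answer.
Target masses of each oxide per 500.0 kg glass:
  ZrO2: 19.17% × 500.0 = 95.85 kg
  K2O: 24.50% × 500.0 = 122.5 kg
  SiO2: 30.79% × 500.0 = 154.0 kg
  Al2O3: 12.40% × 500.0 = 62.00 kg
  PbO: 13.14% × 500.0 = 65.70 kg
Sums-versus-targets review with the batch weights as given, on the stated basis (target by target, the sums agree up to rounding of the answer):
  ZrO2: 143.0·0.6703 = 95.85 kg (target 95.85 kg)
  K2O: 178.5·0.6863 = 122.5 kg (target 122.5 kg)
  SiO2: 143.0·0.3287 + 107.5·0.9949 = 154.0 kg (target 154.0 kg)
  Al2O3: 61.93·0.9960 + 107.5·0.003000 = 62.00 kg (target 62.00 kg)
  PbO: 67.26·0.9768 = 65.70 kg (target 65.70 kg)
The glass-mass cross-check: whole batch net of LOI = 500.0 kg (oxide target masses add up to 500.0 kg; stated basis 500.0 kg — any gap is answer rounding).
Summing the batch: Σ batch = 558.2 kg; ignition loss, Σ(batch × LOI) = 58.17 kg; yield = glass ÷ total batch = 89.58%.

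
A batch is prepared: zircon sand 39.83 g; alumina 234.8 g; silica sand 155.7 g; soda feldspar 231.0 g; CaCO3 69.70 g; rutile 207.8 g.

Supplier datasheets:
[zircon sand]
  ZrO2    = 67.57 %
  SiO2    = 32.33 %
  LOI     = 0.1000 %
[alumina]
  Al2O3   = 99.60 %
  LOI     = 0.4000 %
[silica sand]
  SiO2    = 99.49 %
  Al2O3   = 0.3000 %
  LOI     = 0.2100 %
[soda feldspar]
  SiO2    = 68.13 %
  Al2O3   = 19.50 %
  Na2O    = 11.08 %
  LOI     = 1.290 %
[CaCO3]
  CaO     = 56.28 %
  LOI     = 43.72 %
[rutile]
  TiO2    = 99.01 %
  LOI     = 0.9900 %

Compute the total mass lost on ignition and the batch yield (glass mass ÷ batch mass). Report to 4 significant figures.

LOI loss = 36.82 g; glass = 902.0 g; yield = 96.08%

All arithmetic carries exact precision at all times; mid-chain values appear (rounded to four significant figures) in the printout; a single rounding yields each reported value; derived quantities are rebuilt at exact precision (six oxide percentages, the totals, yield, glass mass, ignition loss) from the batch weights per 902.0 g of glass as written in either problem or answer.
Per-material ignition loss:
  zircon sand: 39.83 × 0.001000 = 0.03983 g
  alumina: 234.8 × 0.004000 = 0.9392 g
  silica sand: 155.7 × 0.002100 = 0.3270 g
  soda feldspar: 231.0 × 0.01290 = 2.980 g
  CaCO3: 69.70 × 0.4372 = 30.47 g
  rutile: 207.8 × 0.009900 = 2.057 g
Total LOI = 36.82 g
Glass = batch − LOI = 938.8 − 36.82 = 902.0 g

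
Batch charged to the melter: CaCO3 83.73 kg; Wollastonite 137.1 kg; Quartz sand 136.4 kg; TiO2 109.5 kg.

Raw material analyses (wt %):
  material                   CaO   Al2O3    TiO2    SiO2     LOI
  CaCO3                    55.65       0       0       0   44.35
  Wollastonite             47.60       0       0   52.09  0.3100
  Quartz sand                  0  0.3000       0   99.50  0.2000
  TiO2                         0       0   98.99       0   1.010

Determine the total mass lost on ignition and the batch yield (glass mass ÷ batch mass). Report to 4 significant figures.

LOI loss = 38.94 kg; glass = 427.8 kg; yield = 91.66%

In-progress results appear, with 4-significant-digit rounding, within the worked lines; every computation keeps full float precision in all steps; a single rounding completes each reported figure — derived quantities, which include the four compositions, ignition loss, yield, glass mass, the totals, are computed at full precision, as given in either problem or answer, from the weighed amounts for 427.8 kg of glass.
LOI of each material in turn:
  CaCO3: 83.73 × 0.4435 = 37.13 kg
  Wollastonite: 137.1 × 0.003100 = 0.4250 kg
  Quartz sand: 136.4 × 0.002000 = 0.2728 kg
  TiO2: 109.5 × 0.01010 = 1.106 kg
Total LOI = 38.94 kg
Glass = batch − LOI = 466.7 − 38.94 = 427.8 kg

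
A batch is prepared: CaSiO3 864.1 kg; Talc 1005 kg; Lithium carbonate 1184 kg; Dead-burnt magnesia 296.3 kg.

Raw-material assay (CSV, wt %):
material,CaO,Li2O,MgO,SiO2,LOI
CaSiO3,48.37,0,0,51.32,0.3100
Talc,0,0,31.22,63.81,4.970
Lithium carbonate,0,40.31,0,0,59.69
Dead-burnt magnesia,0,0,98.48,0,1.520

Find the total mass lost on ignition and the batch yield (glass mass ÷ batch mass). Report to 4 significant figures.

LOI loss = 763.9 kg; glass = 2586 kg; yield = 77.19%

Each numeric step maintains full precision at each step; values along the way are shown (rounded to 4 significant figures) between the steps; each reported value takes a single rounding. All derived quantities, including the four compositions, glass mass, the totals, LOI, yield, are carried starting from the weights at 2586 kg of glass in full float precision, as they appear in the problem or answer text.
Ignition loss by material:
  CaSiO3: 864.1 × 0.003100 = 2.679 kg
  Talc: 1005 × 0.04970 = 49.95 kg
  Lithium carbonate: 1184 × 0.5969 = 706.7 kg
  Dead-burnt magnesia: 296.3 × 0.01520 = 4.504 kg
Total LOI = 763.9 kg
Glass = batch − LOI = 3349 − 763.9 = 2586 kg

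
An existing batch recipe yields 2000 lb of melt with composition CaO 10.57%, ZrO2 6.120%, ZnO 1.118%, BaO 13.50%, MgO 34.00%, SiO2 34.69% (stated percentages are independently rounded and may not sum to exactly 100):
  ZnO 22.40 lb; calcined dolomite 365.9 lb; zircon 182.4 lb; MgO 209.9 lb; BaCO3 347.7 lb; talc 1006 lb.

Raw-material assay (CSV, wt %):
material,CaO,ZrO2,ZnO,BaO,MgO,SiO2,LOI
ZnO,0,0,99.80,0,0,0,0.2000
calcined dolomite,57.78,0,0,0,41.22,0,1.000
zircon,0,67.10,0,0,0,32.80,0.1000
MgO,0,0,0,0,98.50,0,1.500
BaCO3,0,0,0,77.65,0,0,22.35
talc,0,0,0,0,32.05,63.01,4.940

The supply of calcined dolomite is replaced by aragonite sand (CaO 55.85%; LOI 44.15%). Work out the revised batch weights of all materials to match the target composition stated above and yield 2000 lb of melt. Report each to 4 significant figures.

Revised batch per 2000 lb melt:
  ZnO: 22.40 lb
  aragonite sand: 378.5 lb
  zircon: 182.4 lb
  MgO: 363.0 lb
  BaCO3: 347.7 lb
  talc: 1006 lb
Total batch = 2300 lb; LOI loss = 300.2 lb

The working math holds full precision through every step — rounding to 4 significant figures extends to each in-between result as shown. A single rounding finalizes every reported figure — all derived quantities (yield, net glass mass, six oxide percentages, totals, LOI) are rebuilt using the weight values on 2000 lb of glass in full precision exactly as shown in the question or the answer.
Oxide-by-oxide targets in 2000 lb melt:
  CaO: 10.57% × 2000 = 211.4 lb
  ZrO2: 6.120% × 2000 = 122.4 lb
  ZnO: 1.118% × 2000 = 22.36 lb
  BaO: 13.50% × 2000 = 270.0 lb
  MgO: 34.00% × 2000 = 680.0 lb
  SiO2: 34.69% × 2000 = 693.8 lb
Mass-balance tally per oxide on the weights just shown, relative to the basis at hand (oxide sums agree with the targets modulo rounding of the values):
  CaO: 378.5·0.5585 = 211.4 lb (target 211.4 lb)
  ZrO2: 182.4·0.6710 = 122.4 lb (target 122.4 lb)
  ZnO: 22.40·0.9980 = 22.36 lb (target 22.36 lb)
  BaO: 347.7·0.7765 = 270.0 lb (target 270.0 lb)
  MgO: 363.0·0.9850 + 1006·0.3205 = 680.0 lb (target 680.0 lb)
  SiO2: 182.4·0.3280 + 1006·0.6301 = 693.7 lb (target 693.8 lb)
Mass balance on the glass: total charge less LOI = 2000 lb (oxide target masses add up to 2000 lb; versus the stated basis of 2000 lb — deltas are rounding alone).
Adding the batch up: Σ batch = 2300 lb; Σ batch·LOI gives LOI loss = 300.2 lb; glass ÷ batch gives a yield of 86.95%.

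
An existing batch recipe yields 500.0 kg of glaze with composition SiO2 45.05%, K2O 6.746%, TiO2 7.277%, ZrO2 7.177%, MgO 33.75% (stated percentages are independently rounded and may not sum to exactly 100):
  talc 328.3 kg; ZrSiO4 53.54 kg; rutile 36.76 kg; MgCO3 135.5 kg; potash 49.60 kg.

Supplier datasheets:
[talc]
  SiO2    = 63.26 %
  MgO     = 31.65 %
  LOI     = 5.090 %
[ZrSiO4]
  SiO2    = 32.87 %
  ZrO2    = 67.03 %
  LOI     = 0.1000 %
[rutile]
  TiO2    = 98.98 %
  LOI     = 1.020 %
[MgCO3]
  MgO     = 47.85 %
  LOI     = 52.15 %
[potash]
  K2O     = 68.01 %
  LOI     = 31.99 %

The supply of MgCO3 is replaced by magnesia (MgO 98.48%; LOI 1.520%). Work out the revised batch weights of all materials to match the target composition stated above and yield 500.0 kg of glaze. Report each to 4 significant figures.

Revised batch per 500.0 kg glaze:
  talc: 328.3 kg
  ZrSiO4: 53.54 kg
  rutile: 36.76 kg
  magnesia: 65.86 kg
  potash: 49.60 kg
Total batch = 534.1 kg; LOI loss = 34.01 kg

Values along the way are printed rounded off to 4 significant digits in the working. Every computation runs at exact precision through the solve. Each reported result is rounded once only — all derived quantities (ignition loss, the yield, glass mass, five oxide percentages, the totals) are carried from the batch weights for 500.0 kg of glass in full float precision, as given in either problem or answer.
Target masses of each oxide per 500.0 kg glaze:
  SiO2: 45.05% × 500.0 = 225.2 kg
  K2O: 6.746% × 500.0 = 33.73 kg
  TiO2: 7.277% × 500.0 = 36.38 kg
  ZrO2: 7.177% × 500.0 = 35.88 kg
  MgO: 33.75% × 500.0 = 168.8 kg
Verifying the oxide balance applying the batch weights above, relative to the basis at hand (each sum matches its target mass given rounding of the digits):
  SiO2: 328.3·0.6326 + 53.54·0.3287 = 225.3 kg (target 225.2 kg)
  K2O: 49.60·0.6801 = 33.73 kg (target 33.73 kg)
  TiO2: 36.76·0.9898 = 36.39 kg (target 36.38 kg)
  ZrO2: 53.54·0.6703 = 35.89 kg (target 35.88 kg)
  MgO: 328.3·0.3165 + 65.86·0.9848 = 168.8 kg (target 168.8 kg)
Glass-mass closure: the batch minus its LOI: 500.1 kg (summing oxide targets gives 500.0 kg; with the basis standing at 500.0 kg — gaps are rounding artifacts).
Batch total: Σ batch = 534.1 kg; loss to ignition Σ batch·LOI = 34.01 kg; glass ÷ batch gives a yield of 93.63%.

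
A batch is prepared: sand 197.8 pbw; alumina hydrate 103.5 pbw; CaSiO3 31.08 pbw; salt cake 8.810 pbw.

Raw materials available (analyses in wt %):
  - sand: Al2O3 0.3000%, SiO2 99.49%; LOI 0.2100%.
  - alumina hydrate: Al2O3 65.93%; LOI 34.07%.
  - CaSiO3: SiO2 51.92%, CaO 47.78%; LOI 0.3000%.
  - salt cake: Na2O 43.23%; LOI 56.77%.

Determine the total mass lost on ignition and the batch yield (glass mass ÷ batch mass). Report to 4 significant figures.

All arithmetic carries full float precision through the solve. Mid-chain values are shown, rounded to 4 significant digits, within the worked lines — a single rounding completes every reported figure — all derived quantities (the totals, four oxide percentages, net glass mass, yield, ignition loss) are re-derived at full precision from the batch weights on 300.4 pbw of glass as quoted within the problem or answer text.
Per-material ignition loss:
  sand: 197.8 × 0.002100 = 0.4154 pbw
  alumina hydrate: 103.5 × 0.3407 = 35.26 pbw
  CaSiO3: 31.08 × 0.003000 = 0.09324 pbw
  salt cake: 8.810 × 0.5677 = 5.001 pbw
Total LOI = 40.77 pbw
Glass = batch − LOI = 341.2 − 40.77 = 300.4 pbw

LOI loss = 40.77 pbw; glass = 300.4 pbw; yield = 88.05%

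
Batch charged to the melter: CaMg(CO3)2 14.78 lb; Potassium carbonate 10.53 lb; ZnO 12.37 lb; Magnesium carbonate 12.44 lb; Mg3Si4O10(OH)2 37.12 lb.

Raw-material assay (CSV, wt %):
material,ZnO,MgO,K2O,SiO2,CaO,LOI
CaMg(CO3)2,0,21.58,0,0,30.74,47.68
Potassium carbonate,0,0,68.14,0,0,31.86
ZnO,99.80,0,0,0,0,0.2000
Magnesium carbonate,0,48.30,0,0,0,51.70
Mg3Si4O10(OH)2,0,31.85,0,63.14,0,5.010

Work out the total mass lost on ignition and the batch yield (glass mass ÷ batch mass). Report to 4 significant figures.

All internal work carries exact precision at each step. Working values appear, rounded to four significant digits, when written out; every reported value takes exactly one rounding. Derived quantities (glass mass, the yield, five oxide percentages, the totals, LOI) are recomputed from the weighed amounts per 68.52 lb of glass in full float precision precisely as stated by either problem or answer.
Loss on ignition, line by line:
  CaMg(CO3)2: 14.78 × 0.4768 = 7.047 lb
  Potassium carbonate: 10.53 × 0.3186 = 3.355 lb
  ZnO: 12.37 × 0.002000 = 0.02474 lb
  Magnesium carbonate: 12.44 × 0.5170 = 6.431 lb
  Mg3Si4O10(OH)2: 37.12 × 0.05010 = 1.860 lb
Total LOI = 18.72 lb
Glass = batch − LOI = 87.24 − 18.72 = 68.52 lb

LOI loss = 18.72 lb; glass = 68.52 lb; yield = 78.54%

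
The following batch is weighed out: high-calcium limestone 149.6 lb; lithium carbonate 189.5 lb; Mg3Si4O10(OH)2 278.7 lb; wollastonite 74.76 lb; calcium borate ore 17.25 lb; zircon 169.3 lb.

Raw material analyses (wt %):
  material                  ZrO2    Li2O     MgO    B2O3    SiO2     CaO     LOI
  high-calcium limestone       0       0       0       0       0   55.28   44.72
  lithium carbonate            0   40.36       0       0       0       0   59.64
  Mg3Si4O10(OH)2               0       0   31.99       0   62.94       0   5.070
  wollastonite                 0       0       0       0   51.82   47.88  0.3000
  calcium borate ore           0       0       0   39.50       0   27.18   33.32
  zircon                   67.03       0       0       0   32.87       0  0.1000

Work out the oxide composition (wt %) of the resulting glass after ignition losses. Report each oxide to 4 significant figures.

Values along the way are printed, rounded to 4 significant digits, alongside each step — all arithmetic carries exact precision at every stage — every reported number receives exactly one rounding; the derived quantities are carried at full precision (the totals, net glass mass, LOI, yield, the six compositions) starting from the weights at 678.9 lb of glass exactly as shown in the problem or answer text.
Oxide masses out of the charge:
  ZrO2: 169.3·0.6703 = 113.5 lb
  Li2O: 189.5·0.4036 = 76.48 lb
  MgO: 278.7·0.3199 = 89.16 lb
  B2O3: 17.25·0.3950 = 6.814 lb
  SiO2: 278.7·0.6294 + 74.76·0.5182 + 169.3·0.3287 = 269.8 lb
  CaO: 149.6·0.5528 + 74.76·0.4788 + 17.25·0.2718 = 123.2 lb
LOI: 149.6·0.4472 + 189.5·0.5964 + 278.7·0.05070 + 74.76·0.003000 + 17.25·0.3332 + 169.3·0.001000 = 200.2 lb
The glass mass, total less LOI, = 879.1 − 200.2 = 678.9 lb (= Σ oxide masses)
wt %: oxide over glass, times 100

Glass mass = 678.9 lb (batch 879.1 − LOI 200.2).
Composition: ZrO2 16.72%, Li2O 11.27%, MgO 13.13%, B2O3 1.004%, SiO2 39.74%, CaO 18.14%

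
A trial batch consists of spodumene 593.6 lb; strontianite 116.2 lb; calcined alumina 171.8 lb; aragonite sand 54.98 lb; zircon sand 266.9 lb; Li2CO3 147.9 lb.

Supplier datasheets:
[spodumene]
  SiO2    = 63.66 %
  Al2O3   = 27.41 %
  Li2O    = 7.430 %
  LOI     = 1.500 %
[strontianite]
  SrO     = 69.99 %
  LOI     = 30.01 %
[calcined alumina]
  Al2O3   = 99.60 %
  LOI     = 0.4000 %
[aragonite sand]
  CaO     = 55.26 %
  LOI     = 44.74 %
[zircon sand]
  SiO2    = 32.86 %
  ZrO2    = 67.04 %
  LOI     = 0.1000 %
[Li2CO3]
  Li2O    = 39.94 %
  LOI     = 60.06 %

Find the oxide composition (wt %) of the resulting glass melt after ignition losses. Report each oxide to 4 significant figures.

Glass mass = 1193 lb (batch 1351 − LOI 158.2).
Composition: SiO2 39.02%, Al2O3 27.98%, SrO 6.816%, ZrO2 15.00%, Li2O 8.647%, CaO 2.546%

Working values are displayed, rounded to four significant figures, as written. Each numeric step runs at full float precision in every operation. A single rounding yields each reported figure. Derived quantities (six oxide percentages, ignition loss, the yield, the totals, glass mass) are carried in exact precision from the batch weights on 1193 lb of glass, as set out in either problem or answer.
Oxide masses out of the charge:
  SiO2: 593.6·0.6366 + 266.9·0.3286 = 465.6 lb
  Al2O3: 593.6·0.2741 + 171.8·0.9960 = 333.8 lb
  SrO: 116.2·0.6999 = 81.33 lb
  ZrO2: 266.9·0.6704 = 178.9 lb
  Li2O: 593.6·0.07430 + 147.9·0.3994 = 103.2 lb
  CaO: 54.98·0.5526 = 30.38 lb
LOI: 593.6·0.01500 + 116.2·0.3001 + 171.8·0.004000 + 54.98·0.4474 + 266.9·0.001000 + 147.9·0.6006 = 158.2 lb
batch − LOI leaves glass = 1351 − 158.2 = 1193 lb (consistent with Σ oxide mass)
wt %: oxide over glass, times 100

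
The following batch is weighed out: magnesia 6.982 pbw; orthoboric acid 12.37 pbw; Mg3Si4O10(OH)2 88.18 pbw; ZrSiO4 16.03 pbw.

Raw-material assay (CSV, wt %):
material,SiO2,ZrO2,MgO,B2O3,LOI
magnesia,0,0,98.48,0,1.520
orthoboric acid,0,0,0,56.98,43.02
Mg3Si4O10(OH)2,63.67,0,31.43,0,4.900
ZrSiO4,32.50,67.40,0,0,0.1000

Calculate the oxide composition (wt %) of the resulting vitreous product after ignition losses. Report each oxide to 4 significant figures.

Glass mass = 113.8 pbw (batch 123.6 − LOI 9.765).
Composition: SiO2 53.92%, ZrO2 9.494%, MgO 30.40%, B2O3 6.194%

Mid-chain values appear rounded to 4 significant figures when written out. All arithmetic maintains full precision through every step; each reported value is rounded just once — all derived quantities (totals, the yield, the four compositions, net glass mass, ignition loss) are carried from the batch weights per 113.8 pbw of glass in full precision as given in either problem or answer.
Delivered oxide masses:
  SiO2: 88.18·0.6367 + 16.03·0.3250 = 61.35 pbw
  ZrO2: 16.03·0.6740 = 10.80 pbw
  MgO: 6.982·0.9848 + 88.18·0.3143 = 34.59 pbw
  B2O3: 12.37·0.5698 = 7.048 pbw
LOI: 6.982·0.01520 + 12.37·0.4302 + 88.18·0.04900 + 16.03·0.001000 = 9.765 pbw
Resulting glass, batch − LOI: 123.6 − 9.765 = 113.8 pbw (equal to the oxide-mass sum)
oxide / glass × 100 gives the wt %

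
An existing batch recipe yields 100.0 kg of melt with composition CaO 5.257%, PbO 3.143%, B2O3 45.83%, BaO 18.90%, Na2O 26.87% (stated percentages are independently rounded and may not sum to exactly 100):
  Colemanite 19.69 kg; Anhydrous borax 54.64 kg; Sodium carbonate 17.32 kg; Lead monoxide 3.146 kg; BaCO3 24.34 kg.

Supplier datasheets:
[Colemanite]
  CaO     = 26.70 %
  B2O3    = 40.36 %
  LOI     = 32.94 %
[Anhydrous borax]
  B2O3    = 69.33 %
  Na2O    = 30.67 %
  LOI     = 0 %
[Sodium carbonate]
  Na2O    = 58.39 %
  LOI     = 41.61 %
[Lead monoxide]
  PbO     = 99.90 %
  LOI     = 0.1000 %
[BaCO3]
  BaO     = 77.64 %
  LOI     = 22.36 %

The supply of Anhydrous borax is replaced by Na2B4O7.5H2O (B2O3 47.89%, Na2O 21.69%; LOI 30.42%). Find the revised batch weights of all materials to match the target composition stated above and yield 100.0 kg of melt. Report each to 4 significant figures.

All internal work keeps full float precision from start to finish. Intermediates are rounded off to 4 significant digits when quoted. Every reported figure sees exactly one rounding. All derived quantities (the five compositions, totals, ignition loss, the yield, net glass mass) are computed at full precision from the weighed amounts per 100.0 kg of glass as quoted within either problem or answer.
The oxide mass targets at 100.0 kg melt:
  CaO: 5.257% × 100.0 = 5.257 kg
  PbO: 3.143% × 100.0 = 3.143 kg
  B2O3: 45.83% × 100.0 = 45.83 kg
  BaO: 18.90% × 100.0 = 18.90 kg
  Na2O: 26.87% × 100.0 = 26.87 kg
Per-oxide balance check given the weights on record, per the basis as stated (delivered sums recover each target once rounding is allowed for):
  CaO: 19.69·0.2670 = 5.257 kg (target 5.257 kg)
  PbO: 3.146·0.9990 = 3.143 kg (target 3.143 kg)
  B2O3: 19.69·0.4036 + 79.11·0.4789 = 45.83 kg (target 45.83 kg)
  BaO: 24.34·0.7764 = 18.90 kg (target 18.90 kg)
  Na2O: 79.11·0.2169 + 16.63·0.5839 = 26.87 kg (target 26.87 kg)
Glass-mass sanity pass: total charge less LOI = 100.0 kg (per-oxide target masses sum to 100.0 kg; basis as stated: 100.0 kg — any gap is answer rounding).
Whole-batch sum: Σ batch = 142.9 kg; the LOI term Σ batch·LOI equals 42.92 kg; as yield: glass ÷ batch → 69.97%.

Revised batch per 100.0 kg melt:
  Colemanite: 19.69 kg
  Na2B4O7.5H2O: 79.11 kg
  Sodium carbonate: 16.63 kg
  Lead monoxide: 3.146 kg
  BaCO3: 24.34 kg
Total batch = 142.9 kg; LOI loss = 42.92 kg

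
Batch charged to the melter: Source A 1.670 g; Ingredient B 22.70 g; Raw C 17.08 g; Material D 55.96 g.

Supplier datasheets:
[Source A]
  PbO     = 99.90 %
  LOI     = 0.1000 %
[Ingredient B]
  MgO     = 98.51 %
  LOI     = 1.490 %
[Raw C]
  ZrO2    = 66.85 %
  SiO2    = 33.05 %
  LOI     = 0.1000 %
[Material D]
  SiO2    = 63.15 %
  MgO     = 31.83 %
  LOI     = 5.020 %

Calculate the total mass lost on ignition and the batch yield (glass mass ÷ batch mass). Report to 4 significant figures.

The whole derivation holds exact precision through every step. Values along the way are shown (rounded to 4 significant digits) in the working. A single rounding completes every reported result — derived quantities are carried in full float precision (net glass mass, the four compositions, the totals, ignition loss, the yield) from the weighed amounts at 94.24 g of glass as written in the problem or the answer.
Per-material ignition loss:
  Source A: 1.670 × 0.001000 = 0.001670 g
  Ingredient B: 22.70 × 0.01490 = 0.3382 g
  Raw C: 17.08 × 0.001000 = 0.01708 g
  Material D: 55.96 × 0.05020 = 2.809 g
Total LOI = 3.166 g
Glass = batch − LOI = 97.41 − 3.166 = 94.24 g

LOI loss = 3.166 g; glass = 94.24 g; yield = 96.75%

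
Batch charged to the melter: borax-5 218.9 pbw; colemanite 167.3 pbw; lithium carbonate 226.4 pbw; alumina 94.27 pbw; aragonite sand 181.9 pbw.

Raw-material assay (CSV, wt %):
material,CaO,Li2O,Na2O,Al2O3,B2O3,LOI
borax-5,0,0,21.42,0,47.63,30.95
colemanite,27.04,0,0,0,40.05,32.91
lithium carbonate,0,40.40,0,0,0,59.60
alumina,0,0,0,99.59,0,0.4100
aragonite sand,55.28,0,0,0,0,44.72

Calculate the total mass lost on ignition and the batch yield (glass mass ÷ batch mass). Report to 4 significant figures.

LOI loss = 339.5 pbw; glass = 549.3 pbw; yield = 61.80%

In-progress results are shown, with 4-significant-digit rounding, in the working. The working math keeps full precision at each step; every reported result includes exactly one rounding; all derived quantities are rebuilt in full float precision (yield, LOI, the five compositions, the totals, net glass mass) starting from the weights for 549.3 pbw of glass, precisely as stated by problem or answer.
Each material's LOI contribution:
  borax-5: 218.9 × 0.3095 = 67.75 pbw
  colemanite: 167.3 × 0.3291 = 55.06 pbw
  lithium carbonate: 226.4 × 0.5960 = 134.9 pbw
  alumina: 94.27 × 0.004100 = 0.3865 pbw
  aragonite sand: 181.9 × 0.4472 = 81.35 pbw
Total LOI = 339.5 pbw
Glass = batch − LOI = 888.8 − 339.5 = 549.3 pbw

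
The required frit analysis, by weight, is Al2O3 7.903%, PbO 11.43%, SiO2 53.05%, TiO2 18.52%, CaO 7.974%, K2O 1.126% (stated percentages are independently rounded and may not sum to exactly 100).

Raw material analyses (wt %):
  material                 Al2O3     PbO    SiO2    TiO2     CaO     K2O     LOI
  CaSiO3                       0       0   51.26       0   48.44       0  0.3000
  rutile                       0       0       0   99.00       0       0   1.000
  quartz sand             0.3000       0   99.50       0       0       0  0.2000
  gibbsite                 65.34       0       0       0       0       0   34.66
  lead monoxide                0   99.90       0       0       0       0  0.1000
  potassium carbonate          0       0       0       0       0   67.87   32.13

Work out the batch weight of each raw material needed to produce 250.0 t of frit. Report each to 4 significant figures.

Batch per 250.0 t frit:
  CaSiO3: 41.15 t
  rutile: 46.77 t
  quartz sand: 112.1 t
  gibbsite: 29.72 t
  lead monoxide: 28.60 t
  potassium carbonate: 4.148 t
Total batch = 262.5 t; LOI loss = 12.48 t; yield = 95.25%

Each numeric step keeps full precision throughout; the intermediate values are displayed (rounded to 4 significant digits) across the worked steps. A single rounding produces every reported figure — all derived quantities are rebuilt at exact precision (the totals, six oxide percentages, LOI, glass mass, yield) from the batch weights for 250.0 t of glass as they appear in either problem or answer.
The oxide mass targets at 250.0 t frit:
  Al2O3: 7.903% × 250.0 = 19.76 t
  PbO: 11.43% × 250.0 = 28.58 t
  SiO2: 53.05% × 250.0 = 132.6 t
  TiO2: 18.52% × 250.0 = 46.30 t
  CaO: 7.974% × 250.0 = 19.93 t
  K2O: 1.126% × 250.0 = 2.815 t
Oxide-by-oxide audit given the weights on record, versus the basis set out (every target is met by its sum within answer rounding):
  Al2O3: 112.1·0.003000 + 29.72·0.6534 = 19.76 t (target 19.76 t)
  PbO: 28.60·0.9990 = 28.57 t (target 28.58 t)
  SiO2: 41.15·0.5126 + 112.1·0.9950 = 132.6 t (target 132.6 t)
  TiO2: 46.77·0.9900 = 46.30 t (target 46.30 t)
  CaO: 41.15·0.4844 = 19.93 t (target 19.93 t)
  K2O: 4.148·0.6787 = 2.815 t (target 2.815 t)
Glass-mass sanity pass: batch total minus LOI = 250.0 t (per-oxide target masses sum to 250.0 t; against the stated basis, 250.0 t — a pure rounding effect).
Batch total: Σ batch = 262.5 t; Σ batch·LOI gives LOI loss = 12.48 t; yield: glass divided by total = 95.25%.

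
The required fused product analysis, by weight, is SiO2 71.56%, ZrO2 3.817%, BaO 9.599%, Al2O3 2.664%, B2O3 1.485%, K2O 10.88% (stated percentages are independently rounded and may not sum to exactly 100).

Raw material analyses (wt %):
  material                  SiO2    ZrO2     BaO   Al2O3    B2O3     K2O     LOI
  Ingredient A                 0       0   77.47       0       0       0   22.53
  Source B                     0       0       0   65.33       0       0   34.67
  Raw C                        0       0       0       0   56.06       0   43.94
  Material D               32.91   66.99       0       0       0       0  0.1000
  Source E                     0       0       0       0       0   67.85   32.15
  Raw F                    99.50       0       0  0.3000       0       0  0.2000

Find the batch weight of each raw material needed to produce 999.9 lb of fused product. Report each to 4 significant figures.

Batch per 999.9 lb fused product:
  Ingredient A: 123.9 lb
  Source B: 37.56 lb
  Raw C: 26.49 lb
  Material D: 56.97 lb
  Source E: 160.3 lb
  Raw F: 700.3 lb
Total batch = 1106 lb; LOI loss = 105.6 lb; yield = 90.45%

The working math runs at exact precision in all steps — values along the way are shown with 4-significant-figure rounding in the printout. Each reported figure is rounded only once. All derived quantities are computed at full precision (six oxide percentages, glass mass, the totals, yield, ignition loss) starting from the weights at 999.9 lb of glass as they appear in the problem or the answer.
Target masses of each oxide per 999.9 lb fused product:
  SiO2: 71.56% × 999.9 = 715.5 lb
  ZrO2: 3.817% × 999.9 = 38.17 lb
  BaO: 9.599% × 999.9 = 95.98 lb
  Al2O3: 2.664% × 999.9 = 26.64 lb
  B2O3: 1.485% × 999.9 = 14.85 lb
  K2O: 10.88% × 999.9 = 108.8 lb
Verifying the oxide balance on the weights just shown, under the basis named above (sums match the target masses given rounding of the digits):
  SiO2: 56.97·0.3291 + 700.3·0.9950 = 715.5 lb (target 715.5 lb)
  ZrO2: 56.97·0.6699 = 38.16 lb (target 38.17 lb)
  BaO: 123.9·0.7747 = 95.99 lb (target 95.98 lb)
  Al2O3: 37.56·0.6533 + 700.3·0.003000 = 26.64 lb (target 26.64 lb)
  B2O3: 26.49·0.5606 = 14.85 lb (target 14.85 lb)
  K2O: 160.3·0.6785 = 108.8 lb (target 108.8 lb)
Consistency of the glass mass: the batch minus its LOI: 999.9 lb (oxide target masses add up to 999.9 lb; the stated basis being 999.9 lb — a pure rounding effect).
Whole-batch sum: Σ batch = 1106 lb; LOI removed, Σ of batch·LOI: 105.6 lb; yield = glass ÷ total batch = 90.45%.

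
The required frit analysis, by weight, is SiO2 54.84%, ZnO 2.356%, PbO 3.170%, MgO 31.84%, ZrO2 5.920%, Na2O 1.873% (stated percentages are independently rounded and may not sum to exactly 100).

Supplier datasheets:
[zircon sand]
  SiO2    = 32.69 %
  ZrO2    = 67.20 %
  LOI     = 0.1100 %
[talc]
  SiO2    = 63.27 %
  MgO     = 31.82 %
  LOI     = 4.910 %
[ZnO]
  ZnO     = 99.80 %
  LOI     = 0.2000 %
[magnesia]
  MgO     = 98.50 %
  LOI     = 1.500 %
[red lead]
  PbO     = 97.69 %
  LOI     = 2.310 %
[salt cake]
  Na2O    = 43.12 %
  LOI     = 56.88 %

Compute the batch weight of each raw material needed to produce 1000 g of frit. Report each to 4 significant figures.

Batch per 1000 g frit:
  zircon sand: 88.10 g
  talc: 821.2 g
  ZnO: 23.61 g
  magnesia: 57.95 g
  red lead: 32.45 g
  salt cake: 43.44 g
Total batch = 1067 g; LOI loss = 66.79 g; yield = 93.74%

The working math keeps full precision from first step to last. Values along the way are displayed, with 4-significant-digit rounding, alongside each step — each reported figure includes exactly one rounding; all derived quantities are re-derived using the weight values for 1000 g of glass at full float precision (ignition loss, glass mass, six oxide percentages, totals, yield) exactly as printed in the problem or answer text.
Target oxide masses per 1000 g frit:
  SiO2: 54.84% × 1000 = 548.4 g
  ZnO: 2.356% × 1000 = 23.56 g
  PbO: 3.170% × 1000 = 31.70 g
  MgO: 31.84% × 1000 = 318.4 g
  ZrO2: 5.920% × 1000 = 59.20 g
  Na2O: 1.873% × 1000 = 18.73 g
Per-oxide balance check using the reported weights, per the basis as stated (target by target, the sums agree modulo rounding of the values):
  SiO2: 88.10·0.3269 + 821.2·0.6327 = 548.4 g (target 548.4 g)
  ZnO: 23.61·0.9980 = 23.56 g (target 23.56 g)
  PbO: 32.45·0.9769 = 31.70 g (target 31.70 g)
  MgO: 821.2·0.3182 + 57.95·0.9850 = 318.4 g (target 318.4 g)
  ZrO2: 88.10·0.6720 = 59.20 g (target 59.20 g)
  Na2O: 43.44·0.4312 = 18.73 g (target 18.73 g)
The glass-mass cross-check: net batch after ignition = 1000 g (the targets, summed, come to 1000 g; with the basis standing at 1000 g — gaps are rounding artifacts).
Batch grand total — Σ batch = 1067 g; the LOI term Σ batch·LOI equals 66.79 g; yield = glass ÷ total batch = 93.74%.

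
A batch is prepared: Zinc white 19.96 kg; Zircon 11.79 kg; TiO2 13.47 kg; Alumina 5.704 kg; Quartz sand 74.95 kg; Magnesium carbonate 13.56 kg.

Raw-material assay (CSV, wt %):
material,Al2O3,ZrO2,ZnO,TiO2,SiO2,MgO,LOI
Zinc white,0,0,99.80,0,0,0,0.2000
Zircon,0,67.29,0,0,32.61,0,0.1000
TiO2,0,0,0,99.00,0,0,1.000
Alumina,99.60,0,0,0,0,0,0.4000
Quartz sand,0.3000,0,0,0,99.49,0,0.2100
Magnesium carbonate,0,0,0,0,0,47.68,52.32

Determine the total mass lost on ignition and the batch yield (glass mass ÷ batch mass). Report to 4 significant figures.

LOI loss = 7.461 kg; glass = 132.0 kg; yield = 94.65%

The working math holds full precision at all times. The intermediate values are shown, rounded to four significant digits, alongside each step. Each reported figure is rounded just once. Derived quantities, which include six oxide percentages, net glass mass, LOI, the yield, totals, are rebuilt at full float precision, as they appear in either problem or answer, from the weighed amounts per 132.0 kg of glass.
Loss on ignition, line by line:
  Zinc white: 19.96 × 0.002000 = 0.03992 kg
  Zircon: 11.79 × 0.001000 = 0.01179 kg
  TiO2: 13.47 × 0.01000 = 0.1347 kg
  Alumina: 5.704 × 0.004000 = 0.02282 kg
  Quartz sand: 74.95 × 0.002100 = 0.1574 kg
  Magnesium carbonate: 13.56 × 0.5232 = 7.095 kg
Total LOI = 7.461 kg
Glass = batch − LOI = 139.4 − 7.461 = 132.0 kg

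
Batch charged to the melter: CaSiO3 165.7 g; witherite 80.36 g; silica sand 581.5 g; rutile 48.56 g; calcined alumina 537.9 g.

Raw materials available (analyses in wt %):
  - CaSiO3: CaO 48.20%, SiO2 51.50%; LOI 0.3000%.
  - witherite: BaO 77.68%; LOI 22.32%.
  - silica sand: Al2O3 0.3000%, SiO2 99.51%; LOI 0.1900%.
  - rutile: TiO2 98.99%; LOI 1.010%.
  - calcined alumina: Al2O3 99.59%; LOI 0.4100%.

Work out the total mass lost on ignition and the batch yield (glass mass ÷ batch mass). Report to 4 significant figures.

Each numeric step runs at exact precision through the solve. The intermediate values are shown with 4-significant-figure rounding between the steps; each reported result takes exactly one rounding. Derived quantities are rebuilt from the weighed amounts at 1392 g of glass at exact precision (glass mass, the yield, LOI, the totals, the five compositions), as they appear in either problem or answer.
Loss on ignition, line by line:
  CaSiO3: 165.7 × 0.003000 = 0.4971 g
  witherite: 80.36 × 0.2232 = 17.94 g
  silica sand: 581.5 × 0.001900 = 1.105 g
  rutile: 48.56 × 0.01010 = 0.4905 g
  calcined alumina: 537.9 × 0.004100 = 2.205 g
Total LOI = 22.23 g
Glass = batch − LOI = 1414 − 22.23 = 1392 g

LOI loss = 22.23 g; glass = 1392 g; yield = 98.43%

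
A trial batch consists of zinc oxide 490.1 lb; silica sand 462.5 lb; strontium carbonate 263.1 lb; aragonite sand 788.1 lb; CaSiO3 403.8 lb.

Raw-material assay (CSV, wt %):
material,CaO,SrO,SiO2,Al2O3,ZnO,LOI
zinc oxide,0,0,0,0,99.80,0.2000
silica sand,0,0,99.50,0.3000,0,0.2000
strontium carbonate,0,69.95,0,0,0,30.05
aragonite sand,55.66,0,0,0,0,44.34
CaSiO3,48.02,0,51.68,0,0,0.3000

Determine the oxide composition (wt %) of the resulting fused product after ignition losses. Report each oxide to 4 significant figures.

The intermediate values appear (rounded to four significant figures) in the working — all internal work maintains exact precision from start to finish — each reported number includes exactly one rounding; the derived quantities, including net glass mass, the totals, ignition loss, the yield, the five compositions, are recomputed starting from the weights for 1976 lb of glass at exact precision exactly as printed in the problem or answer text.
Mass of each oxide from the mix:
  CaO: 788.1·0.5566 + 403.8·0.4802 = 632.6 lb
  SrO: 263.1·0.6995 = 184.0 lb
  SiO2: 462.5·0.9950 + 403.8·0.5168 = 668.9 lb
  Al2O3: 462.5·0.003000 = 1.387 lb
  ZnO: 490.1·0.9980 = 489.1 lb
LOI: 490.1·0.002000 + 462.5·0.002000 + 263.1·0.3005 + 788.1·0.4434 + 403.8·0.003000 = 431.6 lb
batch − LOI leaves glass = 2408 − 431.6 = 1976 lb (equal to the oxide-mass sum)
wt % = 100 × oxide mass / glass mass

Glass mass = 1976 lb (batch 2408 − LOI 431.6).
Composition: CaO 32.01%, SrO 9.314%, SiO2 33.85%, Al2O3 0.07022%, ZnO 24.75%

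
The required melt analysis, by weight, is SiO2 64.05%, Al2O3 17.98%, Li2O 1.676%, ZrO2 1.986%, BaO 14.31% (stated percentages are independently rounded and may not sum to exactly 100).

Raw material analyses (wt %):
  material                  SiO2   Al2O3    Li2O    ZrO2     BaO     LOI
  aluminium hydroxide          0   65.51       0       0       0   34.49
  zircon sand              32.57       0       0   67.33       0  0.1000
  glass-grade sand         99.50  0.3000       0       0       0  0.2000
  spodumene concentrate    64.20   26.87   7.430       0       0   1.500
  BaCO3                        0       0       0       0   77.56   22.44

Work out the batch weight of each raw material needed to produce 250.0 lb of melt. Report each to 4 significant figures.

Every computation runs at exact precision through the solve. Mid-chain values are shown, with 4-significant-digit rounding, at each printed step. Exactly one rounding is applied to each reported number — all derived quantities (ignition loss, glass mass, the five compositions, the totals, yield) are re-derived in full float precision from the weighed amounts for 250.0 lb of glass precisely as stated by problem or answer.
Oxide-by-oxide targets in 250.0 lb melt:
  SiO2: 64.05% × 250.0 = 160.1 lb
  Al2O3: 17.98% × 250.0 = 44.95 lb
  Li2O: 1.676% × 250.0 = 4.190 lb
  ZrO2: 1.986% × 250.0 = 4.965 lb
  BaO: 14.31% × 250.0 = 35.78 lb
Per-oxide balance check with the batch weights as given, per the basis as stated (target by target, the sums agree within answer rounding):
  SiO2: 7.374·0.3257 + 122.1·0.9950 + 56.39·0.6420 = 160.1 lb (target 160.1 lb)
  Al2O3: 44.93·0.6551 + 122.1·0.003000 + 56.39·0.2687 = 44.95 lb (target 44.95 lb)
  Li2O: 56.39·0.07430 = 4.190 lb (target 4.190 lb)
  ZrO2: 7.374·0.6733 = 4.965 lb (target 4.965 lb)
  BaO: 46.13·0.7756 = 35.78 lb (target 35.78 lb)
Glass-mass sanity pass: total batch − LOI = 250.0 lb (targets for the oxides total 250.0 lb; against the stated basis, 250.0 lb — deltas are rounding alone).
Adding the batch up: Σ batch = 276.9 lb; LOI loss = Σ batch·LOI = 26.95 lb; as yield: glass ÷ batch → 90.27%.

Batch per 250.0 lb melt:
  aluminium hydroxide: 44.93 lb
  zircon sand: 7.374 lb
  glass-grade sand: 122.1 lb
  spodumene concentrate: 56.39 lb
  BaCO3: 46.13 lb
Total batch = 276.9 lb; LOI loss = 26.95 lb; yield = 90.27%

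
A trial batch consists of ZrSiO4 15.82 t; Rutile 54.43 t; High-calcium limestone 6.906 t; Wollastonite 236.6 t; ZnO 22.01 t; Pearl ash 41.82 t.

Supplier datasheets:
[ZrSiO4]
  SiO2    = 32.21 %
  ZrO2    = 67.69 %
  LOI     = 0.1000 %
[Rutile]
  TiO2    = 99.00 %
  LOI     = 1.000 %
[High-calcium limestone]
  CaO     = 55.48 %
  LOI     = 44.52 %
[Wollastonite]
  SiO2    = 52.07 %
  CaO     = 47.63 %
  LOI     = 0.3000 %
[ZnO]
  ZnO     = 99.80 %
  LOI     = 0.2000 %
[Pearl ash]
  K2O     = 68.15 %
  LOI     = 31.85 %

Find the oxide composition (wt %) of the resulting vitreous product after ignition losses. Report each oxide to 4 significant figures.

In-progress results are displayed with 4-significant-digit rounding between the steps. All arithmetic runs at full precision in all steps; exactly one rounding is applied to each reported result — all derived quantities are rebuilt at exact precision (yield, glass mass, the totals, ignition loss, six oxide percentages) from the batch weights for 359.9 t of glass, exactly as shown in the problem or answer text.
Mass of each oxide from the mix:
  K2O: 41.82·0.6815 = 28.50 t
  SiO2: 15.82·0.3221 + 236.6·0.5207 = 128.3 t
  ZrO2: 15.82·0.6769 = 10.71 t
  ZnO: 22.01·0.9980 = 21.97 t
  TiO2: 54.43·0.9900 = 53.89 t
  CaO: 6.906·0.5548 + 236.6·0.4763 = 116.5 t
LOI: 15.82·0.001000 + 54.43·0.01000 + 6.906·0.4452 + 236.6·0.003000 + 22.01·0.002000 + 41.82·0.3185 = 17.71 t
Net of LOI, the glass mass = 377.6 − 17.71 = 359.9 t (equal to the oxide-mass sum)
oxide / glass × 100 gives the wt %

Glass mass = 359.9 t (batch 377.6 − LOI 17.71).
Composition: K2O 7.919%, SiO2 35.65%, ZrO2 2.976%, ZnO 6.104%, TiO2 14.97%, CaO 32.38%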